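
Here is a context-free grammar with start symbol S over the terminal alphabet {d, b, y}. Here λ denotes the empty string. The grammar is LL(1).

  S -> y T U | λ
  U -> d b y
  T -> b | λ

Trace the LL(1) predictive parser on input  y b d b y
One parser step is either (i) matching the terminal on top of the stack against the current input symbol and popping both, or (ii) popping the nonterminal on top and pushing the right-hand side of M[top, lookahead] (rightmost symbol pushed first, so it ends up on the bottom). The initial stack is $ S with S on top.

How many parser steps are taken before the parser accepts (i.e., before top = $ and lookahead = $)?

     Stack    Input        Action
  1  $ S      y b d b y $  expand S -> y T U
  2  $ U T y  y b d b y $  match y
  3  $ U T    b d b y $    expand T -> b
  4  $ U b    b d b y $    match b
  5  $ U      d b y $      expand U -> d b y
  6  $ y b d  d b y $      match d
  7  $ y b    b y $        match b
  8  $ y      y $          match y
Accept reached after 8 steps.

8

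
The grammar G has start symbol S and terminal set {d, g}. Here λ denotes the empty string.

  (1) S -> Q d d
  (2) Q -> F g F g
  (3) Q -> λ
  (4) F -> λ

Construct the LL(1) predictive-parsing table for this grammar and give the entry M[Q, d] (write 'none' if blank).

Q -> λ

FIRST(F): from F->λ we get {λ}. So FIRST(F) = {λ}.
FIRST(Q): from Q->F g F g we get {g}; from Q->λ we get {λ}. So FIRST(Q) = {λ, g}.
FIRST(S): from S->Q d d we get {d, g}. So FIRST(S) = {d, g}.
FOLLOW(S) includes $ since S is the start symbol.
FOLLOW(Q): in S->Q d d, Q is followed by d d with FIRST {d}. Thus FOLLOW(Q) = {d}.
For Q -> F g F g: FIRST(F g F g) = {g}, so it goes in M[Q, t] for t ∈ {g}.
For Q -> λ: FIRST(λ) = {λ}, so it goes in M[Q, t] for t ∈ {}; since λ ∈ FIRST, also for every t ∈ FOLLOW(Q) = {d}.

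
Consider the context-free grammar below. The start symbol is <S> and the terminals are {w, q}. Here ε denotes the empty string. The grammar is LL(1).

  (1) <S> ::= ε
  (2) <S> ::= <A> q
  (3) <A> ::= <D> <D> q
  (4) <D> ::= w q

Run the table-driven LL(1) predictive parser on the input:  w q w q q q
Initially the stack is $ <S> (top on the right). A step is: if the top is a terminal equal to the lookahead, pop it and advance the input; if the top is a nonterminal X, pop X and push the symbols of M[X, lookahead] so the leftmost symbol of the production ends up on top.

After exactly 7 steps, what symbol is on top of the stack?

q

step 1: stack=$ <S>  input=w q w q q q $  — expand <S> ::= <A> q
step 2: stack=$ q <A>  input=w q w q q q $  — expand <A> ::= <D> <D> q
step 3: stack=$ q q <D> <D>  input=w q w q q q $  — expand <D> ::= w q
step 4: stack=$ q q <D> q w  input=w q w q q q $  — match w
step 5: stack=$ q q <D> q  input=q w q q q $  — match q
step 6: stack=$ q q <D>  input=w q q q $  — expand <D> ::= w q
step 7: stack=$ q q q w  input=w q q q $  — match w
Stack after step 7: $ q q q (top = q).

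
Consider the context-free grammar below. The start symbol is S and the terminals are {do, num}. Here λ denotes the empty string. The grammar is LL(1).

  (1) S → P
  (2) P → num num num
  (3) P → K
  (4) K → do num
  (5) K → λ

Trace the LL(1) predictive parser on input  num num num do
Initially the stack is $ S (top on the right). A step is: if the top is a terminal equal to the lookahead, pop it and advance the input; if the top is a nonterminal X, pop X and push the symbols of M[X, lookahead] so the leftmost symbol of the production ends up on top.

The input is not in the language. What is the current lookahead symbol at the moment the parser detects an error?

do

     Stack          Input             Action
  1  $ S            num num num do $  expand S → P
  2  $ P            num num num do $  expand P → num num num
  3  $ num num num  num num num do $  match num
  4  $ num num      num num do $      match num
  5  $ num          num do $          match num
  6  $              do $              error: stack empty but input remains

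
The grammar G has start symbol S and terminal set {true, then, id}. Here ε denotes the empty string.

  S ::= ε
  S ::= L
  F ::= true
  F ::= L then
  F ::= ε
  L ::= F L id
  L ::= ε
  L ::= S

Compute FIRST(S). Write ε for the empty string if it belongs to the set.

{ε, id, then, true}

FIRST(S): from S::=ε we get {ε}; from S::=L we get {ε, id, then, true}. So FIRST(S) = {ε, id, then, true}.
FIRST(F): from F::=true we get {true}; from F::=L then we get {id, then, true}; from F::=ε we get {ε}. So FIRST(F) = {ε, id, then, true}.
FIRST(L): from L::=F L id we get {id, then, true}; from L::=ε we get {ε}; from L::=S we get {ε, id, then, true}. So FIRST(L) = {ε, id, then, true}.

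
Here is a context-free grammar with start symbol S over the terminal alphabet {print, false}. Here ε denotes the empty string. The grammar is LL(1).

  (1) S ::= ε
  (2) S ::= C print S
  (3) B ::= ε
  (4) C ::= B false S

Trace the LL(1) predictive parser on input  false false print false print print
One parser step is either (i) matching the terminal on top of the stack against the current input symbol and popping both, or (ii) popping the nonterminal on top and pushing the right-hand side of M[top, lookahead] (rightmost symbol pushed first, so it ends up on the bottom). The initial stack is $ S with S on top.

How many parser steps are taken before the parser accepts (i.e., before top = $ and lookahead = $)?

19

step 1: stack=$ S  input=false false print false print print $  — expand S ::= C print S
step 2: stack=$ S print C  input=false false print false print print $  — expand C ::= B false S
step 3: stack=$ S print S false B  input=false false print false print print $  — expand B ::= ε
step 4: stack=$ S print S false  input=false false print false print print $  — match false
step 5: stack=$ S print S  input=false print false print print $  — expand S ::= C print S
step 6: stack=$ S print S print C  input=false print false print print $  — expand C ::= B false S
step 7: stack=$ S print S print S false B  input=false print false print print $  — expand B ::= ε
step 8: stack=$ S print S print S false  input=false print false print print $  — match false
step 9: stack=$ S print S print S  input=print false print print $  — expand S ::= ε
step 10: stack=$ S print S print  input=print false print print $  — match print
step 11: stack=$ S print S  input=false print print $  — expand S ::= C print S
step 12: stack=$ S print S print C  input=false print print $  — expand C ::= B false S
step 13: stack=$ S print S print S false B  input=false print print $  — expand B ::= ε
step 14: stack=$ S print S print S false  input=false print print $  — match false
step 15: stack=$ S print S print S  input=print print $  — expand S ::= ε
step 16: stack=$ S print S print  input=print print $  — match print
step 17: stack=$ S print S  input=print $  — expand S ::= ε
step 18: stack=$ S print  input=print $  — match print
step 19: stack=$ S  input=$  — expand S ::= ε
Accept reached after 19 steps.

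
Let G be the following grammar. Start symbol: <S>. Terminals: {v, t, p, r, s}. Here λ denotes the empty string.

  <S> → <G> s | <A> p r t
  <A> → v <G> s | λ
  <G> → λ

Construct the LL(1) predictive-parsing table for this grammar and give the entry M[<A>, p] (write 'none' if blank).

FIRST(<A>): from <A>→v <G> s we get {v}; from <A>→λ we get {λ}. So FIRST(<A>) = {λ, v}.
FIRST(<G>): from <G>→λ we get {λ}. So FIRST(<G>) = {λ}.
FIRST(<S>): from <S>→<G> s we get {s}; from <S>→<A> p r t we get {p, v}. So FIRST(<S>) = {p, s, v}.
FOLLOW(<S>) includes $ since <S> is the start symbol.
FOLLOW(<A>): in <S>→<A> p r t, <A> is followed by p r t with FIRST {p}. Thus FOLLOW(<A>) = {p}.
For <A> → v <G> s: FIRST(v <G> s) = {v}, so it goes in M[<A>, t] for t ∈ {v}.
For <A> → λ: FIRST(λ) = {λ}, so it goes in M[<A>, t] for t ∈ {}; since λ ∈ FIRST, also for every t ∈ FOLLOW(<A>) = {p}.

<A> → λ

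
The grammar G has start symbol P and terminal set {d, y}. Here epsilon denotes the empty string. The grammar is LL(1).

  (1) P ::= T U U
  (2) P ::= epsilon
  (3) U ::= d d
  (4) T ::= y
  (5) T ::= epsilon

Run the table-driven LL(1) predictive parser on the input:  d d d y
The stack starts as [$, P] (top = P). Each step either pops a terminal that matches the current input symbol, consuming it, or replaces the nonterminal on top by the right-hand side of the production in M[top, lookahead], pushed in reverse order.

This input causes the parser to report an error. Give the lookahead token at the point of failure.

y

     Stack    Input      Action
  1  $ P      d d d y $  expand P ::= T U U
  2  $ U U T  d d d y $  expand T ::= epsilon
  3  $ U U    d d d y $  expand U ::= d d
  4  $ U d d  d d d y $  match d
  5  $ U d    d d y $    match d
  6  $ U      d y $      expand U ::= d d
  7  $ d d    d y $      match d
  8  $ d      y $        error: top is terminal d but lookahead is y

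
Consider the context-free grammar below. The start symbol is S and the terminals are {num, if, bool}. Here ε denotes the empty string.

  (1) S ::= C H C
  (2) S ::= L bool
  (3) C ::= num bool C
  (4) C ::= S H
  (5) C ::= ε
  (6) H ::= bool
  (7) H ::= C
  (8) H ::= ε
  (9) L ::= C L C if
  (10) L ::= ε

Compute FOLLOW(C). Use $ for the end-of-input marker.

FIRST(S) = {ε, bool, if, num}  (via C H C, L bool)
FIRST(C) = {ε, bool, if, num}  (via S H)
FIRST(H) = {ε, bool, if, num}  (via C)
FIRST(L) = {ε, bool, if, num}  (via C L C if)
FOLLOW(S) includes $ since S is the start symbol.
FOLLOW(L): in S::=L bool, L is followed by bool with FIRST {bool}; in L::=C L C if, L is followed by C if with FIRST {bool, if, num}. Thus FOLLOW(L) = {bool, if, num}.
FOLLOW(S): in C::=S H, S is followed by H with FIRST {ε, bool, if, num}; in C::=S H, the suffix after S is nullable, so FOLLOW(S) ⊇ FOLLOW(C) = {$, bool, if, num}. Thus FOLLOW(S) = {$, bool, if, num}.
FOLLOW(C): in S::=C H C (occurrence 1), C is followed by H C with FIRST {ε, bool, if, num}; in S::=C H C (occurrence 1), the suffix after C is nullable, so FOLLOW(C) ⊇ FOLLOW(S) = {$, bool, if, num}; in S::=C H C (occurrence 2), the suffix after C is empty, so FOLLOW(C) ⊇ FOLLOW(S) = {$, bool, if, num}; in C::=num bool C, the suffix after C is empty (adds nothing new); in H::=C, the suffix after C is empty, so FOLLOW(C) ⊇ FOLLOW(H) = {$, bool, if, num}; in L::=C L C if (occurrence 1), C is followed by L C if with FIRST {bool, if, num}; in L::=C L C if (occurrence 2), C is followed by if with FIRST {if}. Thus FOLLOW(C) = {$, bool, if, num}.
FOLLOW(H): in S::=C H C, H is followed by C with FIRST {ε, bool, if, num}; in S::=C H C, the suffix after H is nullable, so FOLLOW(H) ⊇ FOLLOW(S) = {$, bool, if, num}; in C::=S H, the suffix after H is empty, so FOLLOW(H) ⊇ FOLLOW(C) = {$, bool, if, num}. Thus FOLLOW(H) = {$, bool, if, num}.

{$, bool, if, num}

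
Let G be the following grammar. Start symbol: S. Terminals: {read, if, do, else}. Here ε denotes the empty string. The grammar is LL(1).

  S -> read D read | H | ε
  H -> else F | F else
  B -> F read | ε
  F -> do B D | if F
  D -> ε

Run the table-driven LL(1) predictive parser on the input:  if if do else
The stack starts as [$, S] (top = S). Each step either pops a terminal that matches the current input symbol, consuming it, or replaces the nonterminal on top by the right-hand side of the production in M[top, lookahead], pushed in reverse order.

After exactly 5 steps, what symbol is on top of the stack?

if

step 1: stack=$ S  input=if if do else $  — expand S -> H
step 2: stack=$ H  input=if if do else $  — expand H -> F else
step 3: stack=$ else F  input=if if do else $  — expand F -> if F
step 4: stack=$ else F if  input=if if do else $  — match if
step 5: stack=$ else F  input=if do else $  — expand F -> if F
Stack after step 5: $ else F if (top = if).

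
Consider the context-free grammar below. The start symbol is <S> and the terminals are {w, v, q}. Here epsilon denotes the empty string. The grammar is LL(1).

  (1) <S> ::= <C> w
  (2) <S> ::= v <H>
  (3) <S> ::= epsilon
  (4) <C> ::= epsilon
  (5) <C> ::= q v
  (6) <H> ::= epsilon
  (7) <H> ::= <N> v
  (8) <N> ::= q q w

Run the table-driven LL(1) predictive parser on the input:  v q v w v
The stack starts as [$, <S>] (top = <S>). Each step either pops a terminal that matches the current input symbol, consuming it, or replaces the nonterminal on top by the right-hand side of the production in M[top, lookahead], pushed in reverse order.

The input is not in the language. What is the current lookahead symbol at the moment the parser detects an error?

step 1: stack=$ <S>  input=v q v w v $  — expand <S> ::= v <H>
step 2: stack=$ <H> v  input=v q v w v $  — match v
step 3: stack=$ <H>  input=q v w v $  — expand <H> ::= <N> v
step 4: stack=$ v <N>  input=q v w v $  — expand <N> ::= q q w
step 5: stack=$ v w q q  input=q v w v $  — match q
step 6: stack=$ v w q  input=v w v $  — error: top is terminal q but lookahead is v

v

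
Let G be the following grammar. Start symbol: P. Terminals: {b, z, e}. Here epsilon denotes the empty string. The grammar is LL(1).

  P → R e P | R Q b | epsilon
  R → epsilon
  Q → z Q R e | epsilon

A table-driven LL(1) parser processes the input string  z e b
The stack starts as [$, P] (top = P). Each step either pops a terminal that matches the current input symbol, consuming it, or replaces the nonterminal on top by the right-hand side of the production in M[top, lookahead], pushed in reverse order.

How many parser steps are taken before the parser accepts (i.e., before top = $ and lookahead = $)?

8

step 1: stack=$ P  input=z e b $  — expand P → R Q b
step 2: stack=$ b Q R  input=z e b $  — expand R → epsilon
step 3: stack=$ b Q  input=z e b $  — expand Q → z Q R e
step 4: stack=$ b e R Q z  input=z e b $  — match z
step 5: stack=$ b e R Q  input=e b $  — expand Q → epsilon
step 6: stack=$ b e R  input=e b $  — expand R → epsilon
step 7: stack=$ b e  input=e b $  — match e
step 8: stack=$ b  input=b $  — match b
Accept reached after 8 steps.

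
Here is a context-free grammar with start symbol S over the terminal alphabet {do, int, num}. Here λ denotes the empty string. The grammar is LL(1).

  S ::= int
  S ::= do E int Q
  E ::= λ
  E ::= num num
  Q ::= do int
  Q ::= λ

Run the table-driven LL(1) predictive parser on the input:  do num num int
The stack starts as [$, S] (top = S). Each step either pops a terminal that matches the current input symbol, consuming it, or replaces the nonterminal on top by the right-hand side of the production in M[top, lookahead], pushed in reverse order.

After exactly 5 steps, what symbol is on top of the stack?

step 1: stack=$ S  input=do num num int $  — expand S ::= do E int Q
step 2: stack=$ Q int E do  input=do num num int $  — match do
step 3: stack=$ Q int E  input=num num int $  — expand E ::= num num
step 4: stack=$ Q int num num  input=num num int $  — match num
step 5: stack=$ Q int num  input=num int $  — match num
Stack after step 5: $ Q int (top = int).

int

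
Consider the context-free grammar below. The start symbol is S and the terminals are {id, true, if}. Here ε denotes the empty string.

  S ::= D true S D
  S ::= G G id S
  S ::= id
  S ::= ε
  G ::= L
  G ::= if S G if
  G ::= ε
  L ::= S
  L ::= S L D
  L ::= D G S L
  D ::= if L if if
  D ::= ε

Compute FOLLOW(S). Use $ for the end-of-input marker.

{$, id, if, true}

FIRST(D): from D::=if L if if we get {if}; from D::=ε we get {ε}. So FIRST(D) = {ε, if}.
FIRST(S): from S::=D true S D we get {if, true}; from S::=G G id S we get {id, if, true}; from S::=id we get {id}; from S::=ε we get {ε}. So FIRST(S) = {ε, id, if, true}.
FIRST(G): from G::=L we get {ε, id, if, true}; from G::=if S G if we get {if}; from G::=ε we get {ε}. So FIRST(G) = {ε, id, if, true}.
FIRST(L): from L::=S we get {ε, id, if, true}; from L::=S L D we get {ε, id, if, true}; from L::=D G S L we get {ε, id, if, true}. So FIRST(L) = {ε, id, if, true}.
FOLLOW(S) includes $ since S is the start symbol.
FOLLOW(S): in S::=D true S D, S is followed by D with FIRST {ε, if}; in S::=D true S D, the suffix after S is nullable (adds nothing new); in S::=G G id S, the suffix after S is empty (adds nothing new); in G::=if S G if, S is followed by G if with FIRST {id, if, true}; in L::=S, the suffix after S is empty, so FOLLOW(S) ⊇ FOLLOW(L) = {id, if, true}; in L::=S L D, S is followed by L D with FIRST {ε, id, if, true}; in L::=S L D, the suffix after S is nullable, so FOLLOW(S) ⊇ FOLLOW(L) = {id, if, true}; in L::=D G S L, S is followed by L with FIRST {ε, id, if, true}; in L::=D G S L, the suffix after S is nullable, so FOLLOW(S) ⊇ FOLLOW(L) = {id, if, true}. Thus FOLLOW(S) = {$, id, if, true}.
FOLLOW(G): in S::=G G id S (occurrence 1), G is followed by G id S with FIRST {id, if, true}; in S::=G G id S (occurrence 2), G is followed by id S with FIRST {id}; in G::=if S G if, G is followed by if with FIRST {if}; in L::=D G S L, G is followed by S L with FIRST {ε, id, if, true}; in L::=D G S L, the suffix after G is nullable, so FOLLOW(G) ⊇ FOLLOW(L) = {id, if, true}. Thus FOLLOW(G) = {id, if, true}.
FOLLOW(L): in G::=L, the suffix after L is empty, so FOLLOW(L) ⊇ FOLLOW(G) = {id, if, true}; in L::=S L D, L is followed by D with FIRST {ε, if}; in L::=S L D, the suffix after L is nullable (adds nothing new); in L::=D G S L, the suffix after L is empty (adds nothing new); in D::=if L if if, L is followed by if if with FIRST {if}. Thus FOLLOW(L) = {id, if, true}.
FOLLOW(D): in S::=D true S D (occurrence 1), D is followed by true S D with FIRST {true}; in S::=D true S D (occurrence 2), the suffix after D is empty, so FOLLOW(D) ⊇ FOLLOW(S) = {$, id, if, true}; in L::=S L D, the suffix after D is empty, so FOLLOW(D) ⊇ FOLLOW(L) = {id, if, true}; in L::=D G S L, D is followed by G S L with FIRST {ε, id, if, true}; in L::=D G S L, the suffix after D is nullable, so FOLLOW(D) ⊇ FOLLOW(L) = {id, if, true}. Thus FOLLOW(D) = {$, id, if, true}.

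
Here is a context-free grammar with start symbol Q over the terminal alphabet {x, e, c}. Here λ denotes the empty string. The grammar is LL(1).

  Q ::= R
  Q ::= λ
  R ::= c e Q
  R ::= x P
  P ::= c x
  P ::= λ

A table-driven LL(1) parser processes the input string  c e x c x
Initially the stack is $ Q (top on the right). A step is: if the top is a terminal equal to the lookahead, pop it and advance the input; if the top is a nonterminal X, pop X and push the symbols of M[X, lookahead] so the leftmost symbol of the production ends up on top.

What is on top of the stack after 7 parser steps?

     Stack    Input        Action
  1  $ Q      c e x c x $  expand Q ::= R
  2  $ R      c e x c x $  expand R ::= c e Q
  3  $ Q e c  c e x c x $  match c
  4  $ Q e    e x c x $    match e
  5  $ Q      x c x $      expand Q ::= R
  6  $ R      x c x $      expand R ::= x P
  7  $ P x    x c x $      match x
Stack after step 7: $ P (top = P).

P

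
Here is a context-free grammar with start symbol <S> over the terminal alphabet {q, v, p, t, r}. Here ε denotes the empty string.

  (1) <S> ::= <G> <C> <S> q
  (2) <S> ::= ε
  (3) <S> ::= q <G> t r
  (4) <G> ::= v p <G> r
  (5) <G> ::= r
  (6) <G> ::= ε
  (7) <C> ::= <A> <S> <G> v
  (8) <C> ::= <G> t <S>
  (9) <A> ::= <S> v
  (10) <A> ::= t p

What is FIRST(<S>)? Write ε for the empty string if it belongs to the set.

FIRST(<G>) = {ε, r, v}
FIRST(<S>) = {ε, q, r, t, v}  (via <G> <C> <S> q)
FIRST(<A>) = {q, r, t, v}  (via <S> v)
FIRST(<C>) = {q, r, t, v}  (via <A> <S> <G> v, <G> t <S>)

{ε, q, r, t, v}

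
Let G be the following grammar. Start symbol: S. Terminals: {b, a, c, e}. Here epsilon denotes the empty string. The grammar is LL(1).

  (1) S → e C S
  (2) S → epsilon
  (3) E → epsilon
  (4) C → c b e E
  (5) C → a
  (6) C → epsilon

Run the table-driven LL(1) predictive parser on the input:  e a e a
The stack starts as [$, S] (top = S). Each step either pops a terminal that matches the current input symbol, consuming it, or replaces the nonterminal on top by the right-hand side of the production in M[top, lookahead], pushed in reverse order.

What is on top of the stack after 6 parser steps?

C

step 1: stack=$ S  input=e a e a $  — expand S → e C S
step 2: stack=$ S C e  input=e a e a $  — match e
step 3: stack=$ S C  input=a e a $  — expand C → a
step 4: stack=$ S a  input=a e a $  — match a
step 5: stack=$ S  input=e a $  — expand S → e C S
step 6: stack=$ S C e  input=e a $  — match e
Stack after step 6: $ S C (top = C).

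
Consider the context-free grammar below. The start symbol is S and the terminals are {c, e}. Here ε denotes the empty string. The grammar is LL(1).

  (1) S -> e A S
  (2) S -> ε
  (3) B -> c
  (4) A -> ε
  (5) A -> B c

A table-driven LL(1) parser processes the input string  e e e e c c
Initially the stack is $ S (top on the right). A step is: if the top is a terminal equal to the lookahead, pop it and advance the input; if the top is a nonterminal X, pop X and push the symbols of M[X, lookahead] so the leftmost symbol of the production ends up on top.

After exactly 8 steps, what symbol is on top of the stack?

     Stack    Input          Action
  1  $ S      e e e e c c $  expand S -> e A S
  2  $ S A e  e e e e c c $  match e
  3  $ S A    e e e c c $    expand A -> ε
  4  $ S      e e e c c $    expand S -> e A S
  5  $ S A e  e e e c c $    match e
  6  $ S A    e e c c $      expand A -> ε
  7  $ S      e e c c $      expand S -> e A S
  8  $ S A e  e e c c $      match e
Stack after step 8: $ S A (top = A).

A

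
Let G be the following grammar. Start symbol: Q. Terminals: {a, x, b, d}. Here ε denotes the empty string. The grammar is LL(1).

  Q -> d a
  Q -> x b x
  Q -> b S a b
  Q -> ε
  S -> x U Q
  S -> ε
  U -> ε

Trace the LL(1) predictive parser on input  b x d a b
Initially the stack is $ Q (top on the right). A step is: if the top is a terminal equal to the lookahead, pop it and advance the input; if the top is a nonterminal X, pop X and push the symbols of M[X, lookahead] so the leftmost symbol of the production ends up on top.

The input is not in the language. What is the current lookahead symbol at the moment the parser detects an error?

     Stack        Input        Action
  1  $ Q          b x d a b $  expand Q -> b S a b
  2  $ b a S b    b x d a b $  match b
  3  $ b a S      x d a b $    expand S -> x U Q
  4  $ b a Q U x  x d a b $    match x
  5  $ b a Q U    d a b $      expand U -> ε
  6  $ b a Q      d a b $      expand Q -> d a
  7  $ b a a d    d a b $      match d
  8  $ b a a      a b $        match a
  9  $ b a        b $          error: top is terminal a but lookahead is b

b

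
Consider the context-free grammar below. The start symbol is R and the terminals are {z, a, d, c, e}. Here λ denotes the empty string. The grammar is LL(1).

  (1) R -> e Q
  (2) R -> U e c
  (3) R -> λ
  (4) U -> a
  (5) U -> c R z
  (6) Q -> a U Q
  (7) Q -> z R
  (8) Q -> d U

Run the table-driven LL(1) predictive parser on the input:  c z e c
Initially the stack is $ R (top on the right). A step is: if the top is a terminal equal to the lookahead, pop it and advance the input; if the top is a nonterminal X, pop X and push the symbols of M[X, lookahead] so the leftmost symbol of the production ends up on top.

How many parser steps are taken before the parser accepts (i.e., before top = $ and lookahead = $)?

7

     Stack        Input      Action
  1  $ R          c z e c $  expand R -> U e c
  2  $ c e U      c z e c $  expand U -> c R z
  3  $ c e z R c  c z e c $  match c
  4  $ c e z R    z e c $    expand R -> λ
  5  $ c e z      z e c $    match z
  6  $ c e        e c $      match e
  7  $ c          c $        match c
Accept reached after 7 steps.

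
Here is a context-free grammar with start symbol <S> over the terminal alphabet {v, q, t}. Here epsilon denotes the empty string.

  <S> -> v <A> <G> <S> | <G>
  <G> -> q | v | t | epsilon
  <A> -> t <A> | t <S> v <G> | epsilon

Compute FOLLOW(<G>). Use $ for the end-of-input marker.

FIRST(<G>): from <G>->q we get {q}; from <G>->v we get {v}; from <G>->t we get {t}; from <G>->epsilon we get {epsilon}. So FIRST(<G>) = {epsilon, q, t, v}.
FIRST(<A>): from <A>->t <A> we get {t}; from <A>->t <S> v <G> we get {t}; from <A>->epsilon we get {epsilon}. So FIRST(<A>) = {epsilon, t}.
FIRST(<S>): from <S>->v <A> <G> <S> we get {v}; from <S>-><G> we get {epsilon, q, t, v}. So FIRST(<S>) = {epsilon, q, t, v}.
FOLLOW(<S>) includes $ since <S> is the start symbol.
FOLLOW(<S>): in <S>->v <A> <G> <S>, the suffix after <S> is empty (adds nothing new); in <A>->t <S> v <G>, <S> is followed by v <G> with FIRST {v}. Thus FOLLOW(<S>) = {$, v}.
FOLLOW(<A>): in <S>->v <A> <G> <S>, <A> is followed by <G> <S> with FIRST {epsilon, q, t, v}; in <S>->v <A> <G> <S>, the suffix after <A> is nullable, so FOLLOW(<A>) ⊇ FOLLOW(<S>) = {$, v}; in <A>->t <A>, the suffix after <A> is empty (adds nothing new). Thus FOLLOW(<A>) = {$, q, t, v}.
FOLLOW(<G>): in <S>->v <A> <G> <S>, <G> is followed by <S> with FIRST {epsilon, q, t, v}; in <S>->v <A> <G> <S>, the suffix after <G> is nullable, so FOLLOW(<G>) ⊇ FOLLOW(<S>) = {$, v}; in <S>-><G>, the suffix after <G> is empty, so FOLLOW(<G>) ⊇ FOLLOW(<S>) = {$, v}; in <A>->t <S> v <G>, the suffix after <G> is empty, so FOLLOW(<G>) ⊇ FOLLOW(<A>) = {$, q, t, v}. Thus FOLLOW(<G>) = {$, q, t, v}.

{$, q, t, v}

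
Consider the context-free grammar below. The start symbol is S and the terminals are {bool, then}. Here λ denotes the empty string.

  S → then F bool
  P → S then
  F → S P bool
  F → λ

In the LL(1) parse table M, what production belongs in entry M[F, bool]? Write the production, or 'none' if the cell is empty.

F → λ

FIRST(S) = {then}
FIRST(P) = {then}  (via S then)
FIRST(F) = {λ, then}  (via S P bool)
FOLLOW(S) includes $ since S is the start symbol.
FOLLOW(F): in S→then F bool, F is followed by bool with FIRST {bool}. Thus FOLLOW(F) = {bool}.
For F → S P bool: FIRST(S P bool) = {then}, so it goes in M[F, t] for t ∈ {then}.
For F → λ: FIRST(λ) = {λ}, so it goes in M[F, t] for t ∈ {}; since λ ∈ FIRST, also for every t ∈ FOLLOW(F) = {bool}.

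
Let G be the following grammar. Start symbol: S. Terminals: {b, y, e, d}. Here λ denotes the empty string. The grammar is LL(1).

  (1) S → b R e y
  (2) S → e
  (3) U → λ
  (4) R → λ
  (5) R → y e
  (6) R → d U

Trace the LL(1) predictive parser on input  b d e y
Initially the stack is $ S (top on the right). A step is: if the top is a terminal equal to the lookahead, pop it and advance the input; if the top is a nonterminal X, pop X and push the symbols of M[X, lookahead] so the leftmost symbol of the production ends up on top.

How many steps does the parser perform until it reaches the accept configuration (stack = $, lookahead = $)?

7

     Stack      Input      Action
  1  $ S        b d e y $  expand S → b R e y
  2  $ y e R b  b d e y $  match b
  3  $ y e R    d e y $    expand R → d U
  4  $ y e U d  d e y $    match d
  5  $ y e U    e y $      expand U → λ
  6  $ y e      e y $      match e
  7  $ y        y $        match y
Accept reached after 7 steps.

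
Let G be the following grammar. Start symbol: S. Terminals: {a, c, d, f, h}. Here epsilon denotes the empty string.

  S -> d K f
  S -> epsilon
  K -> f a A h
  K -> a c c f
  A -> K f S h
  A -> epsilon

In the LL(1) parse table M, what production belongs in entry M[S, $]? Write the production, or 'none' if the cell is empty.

FIRST(S): from S->d K f we get {d}; from S->epsilon we get {epsilon}. So FIRST(S) = {epsilon, d}.
FIRST(K): from K->f a A h we get {f}; from K->a c c f we get {a}. So FIRST(K) = {a, f}.
FIRST(A): from A->K f S h we get {a, f}; from A->epsilon we get {epsilon}. So FIRST(A) = {epsilon, a, f}.
FOLLOW(S) includes $ since S is the start symbol.
FOLLOW(S): in A->K f S h, S is followed by h with FIRST {h}. Thus FOLLOW(S) = {$, h}.
For S -> d K f: FIRST(d K f) = {d}, so it goes in M[S, t] for t ∈ {d}.
For S -> epsilon: FIRST(epsilon) = {epsilon}, so it goes in M[S, t] for t ∈ {}; since epsilon ∈ FIRST, also for every t ∈ FOLLOW(S) = {$, h}.

S -> epsilon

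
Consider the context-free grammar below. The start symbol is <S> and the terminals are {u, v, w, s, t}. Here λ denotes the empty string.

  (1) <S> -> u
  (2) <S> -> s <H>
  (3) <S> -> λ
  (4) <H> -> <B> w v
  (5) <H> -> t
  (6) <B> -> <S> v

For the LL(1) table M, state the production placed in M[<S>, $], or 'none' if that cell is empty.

<S> -> λ

FIRST(<S>): from <S>->u we get {u}; from <S>->s <H> we get {s}; from <S>->λ we get {λ}. So FIRST(<S>) = {λ, s, u}.
FIRST(<B>): from <B>-><S> v we get {s, u, v}. So FIRST(<B>) = {s, u, v}.
FIRST(<H>): from <H>-><B> w v we get {s, u, v}; from <H>->t we get {t}. So FIRST(<H>) = {s, t, u, v}.
FOLLOW(<S>) includes $ since <S> is the start symbol.
FOLLOW(<S>): in <B>-><S> v, <S> is followed by v with FIRST {v}. Thus FOLLOW(<S>) = {$, v}.
For <S> -> u: FIRST(u) = {u}, so it goes in M[<S>, t] for t ∈ {u}.
For <S> -> s <H>: FIRST(s <H>) = {s}, so it goes in M[<S>, t] for t ∈ {s}.
For <S> -> λ: FIRST(λ) = {λ}, so it goes in M[<S>, t] for t ∈ {}; since λ ∈ FIRST, also for every t ∈ FOLLOW(<S>) = {$, v}.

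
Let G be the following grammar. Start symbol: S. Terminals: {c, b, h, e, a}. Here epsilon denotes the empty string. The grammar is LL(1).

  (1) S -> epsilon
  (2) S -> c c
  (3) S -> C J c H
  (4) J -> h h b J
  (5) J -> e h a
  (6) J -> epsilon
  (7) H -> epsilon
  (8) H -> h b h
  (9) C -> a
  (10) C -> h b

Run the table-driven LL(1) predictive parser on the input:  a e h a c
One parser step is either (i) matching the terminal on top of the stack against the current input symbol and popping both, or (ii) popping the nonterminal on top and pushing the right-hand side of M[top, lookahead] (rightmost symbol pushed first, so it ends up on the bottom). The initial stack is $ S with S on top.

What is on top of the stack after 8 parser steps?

step 1: stack=$ S  input=a e h a c $  — expand S -> C J c H
step 2: stack=$ H c J C  input=a e h a c $  — expand C -> a
step 3: stack=$ H c J a  input=a e h a c $  — match a
step 4: stack=$ H c J  input=e h a c $  — expand J -> e h a
step 5: stack=$ H c a h e  input=e h a c $  — match e
step 6: stack=$ H c a h  input=h a c $  — match h
step 7: stack=$ H c a  input=a c $  — match a
step 8: stack=$ H c  input=c $  — match c
Stack after step 8: $ H (top = H).

H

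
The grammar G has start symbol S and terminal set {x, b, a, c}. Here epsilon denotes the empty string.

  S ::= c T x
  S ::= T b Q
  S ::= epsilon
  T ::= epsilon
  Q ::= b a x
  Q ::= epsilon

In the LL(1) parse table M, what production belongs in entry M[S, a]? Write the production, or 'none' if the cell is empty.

FIRST(T) = {epsilon}
FIRST(Q) = {epsilon, b}
FIRST(S) = {epsilon, b, c}  (via T b Q)
FOLLOW(S) includes $ since S is the start symbol.
FOLLOW(S): S appears on no right-hand side. Thus FOLLOW(S) = {$}.
For S ::= c T x: FIRST(c T x) = {c}, so it goes in M[S, t] for t ∈ {c}.
For S ::= T b Q: FIRST(T b Q) = {b}, so it goes in M[S, t] for t ∈ {b}.
For S ::= epsilon: FIRST(epsilon) = {epsilon}, so it goes in M[S, t] for t ∈ {}; since epsilon ∈ FIRST, also for every t ∈ FOLLOW(S) = {$}.
None of these place a production in M[S, a].

none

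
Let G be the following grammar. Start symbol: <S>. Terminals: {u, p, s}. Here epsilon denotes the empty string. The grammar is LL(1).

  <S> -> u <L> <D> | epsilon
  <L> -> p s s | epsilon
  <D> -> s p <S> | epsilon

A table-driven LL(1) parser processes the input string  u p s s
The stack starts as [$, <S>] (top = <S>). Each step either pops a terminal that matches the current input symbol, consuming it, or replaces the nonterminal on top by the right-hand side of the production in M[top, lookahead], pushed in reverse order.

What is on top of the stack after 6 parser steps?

<D>

     Stack        Input      Action
  1  $ <S>        u p s s $  expand <S> -> u <L> <D>
  2  $ <D> <L> u  u p s s $  match u
  3  $ <D> <L>    p s s $    expand <L> -> p s s
  4  $ <D> s s p  p s s $    match p
  5  $ <D> s s    s s $      match s
  6  $ <D> s      s $        match s
Stack after step 6: $ <D> (top = <D>).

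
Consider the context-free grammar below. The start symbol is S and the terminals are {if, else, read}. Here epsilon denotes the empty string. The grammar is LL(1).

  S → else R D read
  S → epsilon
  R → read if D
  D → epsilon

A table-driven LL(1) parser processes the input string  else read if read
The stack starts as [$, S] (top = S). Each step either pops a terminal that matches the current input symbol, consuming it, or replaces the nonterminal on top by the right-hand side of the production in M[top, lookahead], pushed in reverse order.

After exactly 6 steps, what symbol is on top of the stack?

     Stack               Input                Action
  1  $ S                 else read if read $  expand S → else R D read
  2  $ read D R else     else read if read $  match else
  3  $ read D R          read if read $       expand R → read if D
  4  $ read D D if read  read if read $       match read
  5  $ read D D if       if read $            match if
  6  $ read D D          read $               expand D → epsilon
Stack after step 6: $ read D (top = D).

D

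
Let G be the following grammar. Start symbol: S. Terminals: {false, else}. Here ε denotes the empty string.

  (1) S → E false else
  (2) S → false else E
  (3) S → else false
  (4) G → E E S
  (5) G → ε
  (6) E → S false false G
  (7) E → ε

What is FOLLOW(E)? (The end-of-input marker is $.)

{$, else, false}

FIRST(S): from S→E false else we get {else, false}; from S→false else E we get {false}; from S→else false we get {else}. So FIRST(S) = {else, false}.
FIRST(E): from E→S false false G we get {else, false}; from E→ε we get {ε}. So FIRST(E) = {ε, else, false}.
FIRST(G): from G→E E S we get {else, false}; from G→ε we get {ε}. So FIRST(G) = {ε, else, false}.
FOLLOW(S) includes $ since S is the start symbol.
FOLLOW(S): in G→E E S, the suffix after S is empty, so FOLLOW(S) ⊇ FOLLOW(G) = {$, else, false}; in E→S false false G, S is followed by false false G with FIRST {false}. Thus FOLLOW(S) = {$, else, false}.
FOLLOW(E): in S→E false else, E is followed by false else with FIRST {false}; in S→false else E, the suffix after E is empty, so FOLLOW(E) ⊇ FOLLOW(S) = {$, else, false}; in G→E E S (occurrence 1), E is followed by E S with FIRST {else, false}; in G→E E S (occurrence 2), E is followed by S with FIRST {else, false}. Thus FOLLOW(E) = {$, else, false}.
FOLLOW(G): in E→S false false G, the suffix after G is empty, so FOLLOW(G) ⊇ FOLLOW(E) = {$, else, false}. Thus FOLLOW(G) = {$, else, false}.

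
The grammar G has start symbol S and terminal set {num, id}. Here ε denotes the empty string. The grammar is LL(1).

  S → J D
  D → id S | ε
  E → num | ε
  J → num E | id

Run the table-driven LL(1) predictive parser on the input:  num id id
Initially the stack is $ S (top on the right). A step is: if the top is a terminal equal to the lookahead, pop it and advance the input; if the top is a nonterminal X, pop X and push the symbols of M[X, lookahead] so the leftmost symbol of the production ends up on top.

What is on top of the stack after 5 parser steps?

step 1: stack=$ S  input=num id id $  — expand S → J D
step 2: stack=$ D J  input=num id id $  — expand J → num E
step 3: stack=$ D E num  input=num id id $  — match num
step 4: stack=$ D E  input=id id $  — expand E → ε
step 5: stack=$ D  input=id id $  — expand D → id S
Stack after step 5: $ S id (top = id).

id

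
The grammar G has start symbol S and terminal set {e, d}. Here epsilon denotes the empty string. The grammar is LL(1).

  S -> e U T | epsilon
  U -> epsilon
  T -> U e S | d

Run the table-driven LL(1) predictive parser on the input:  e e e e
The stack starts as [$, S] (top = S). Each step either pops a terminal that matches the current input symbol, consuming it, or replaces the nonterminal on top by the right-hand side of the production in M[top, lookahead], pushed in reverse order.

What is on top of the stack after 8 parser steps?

     Stack    Input      Action
  1  $ S      e e e e $  expand S -> e U T
  2  $ T U e  e e e e $  match e
  3  $ T U    e e e $    expand U -> epsilon
  4  $ T      e e e $    expand T -> U e S
  5  $ S e U  e e e $    expand U -> epsilon
  6  $ S e    e e e $    match e
  7  $ S      e e $      expand S -> e U T
  8  $ T U e  e e $      match e
Stack after step 8: $ T U (top = U).

U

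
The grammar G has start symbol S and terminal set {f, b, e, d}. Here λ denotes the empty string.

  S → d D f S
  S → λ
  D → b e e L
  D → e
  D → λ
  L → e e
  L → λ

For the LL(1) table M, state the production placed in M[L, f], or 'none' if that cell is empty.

FIRST(S): from S→d D f S we get {d}; from S→λ we get {λ}. So FIRST(S) = {λ, d}.
FIRST(D): from D→b e e L we get {b}; from D→e we get {e}; from D→λ we get {λ}. So FIRST(D) = {λ, b, e}.
FIRST(L): from L→e e we get {e}; from L→λ we get {λ}. So FIRST(L) = {λ, e}.
FOLLOW(S) includes $ since S is the start symbol.
FOLLOW(D): in S→d D f S, D is followed by f S with FIRST {f}. Thus FOLLOW(D) = {f}.
FOLLOW(L): in D→b e e L, the suffix after L is empty, so FOLLOW(L) ⊇ FOLLOW(D) = {f}. Thus FOLLOW(L) = {f}.
For L → e e: FIRST(e e) = {e}, so it goes in M[L, t] for t ∈ {e}.
For L → λ: FIRST(λ) = {λ}, so it goes in M[L, t] for t ∈ {}; since λ ∈ FIRST, also for every t ∈ FOLLOW(L) = {f}.

L → λ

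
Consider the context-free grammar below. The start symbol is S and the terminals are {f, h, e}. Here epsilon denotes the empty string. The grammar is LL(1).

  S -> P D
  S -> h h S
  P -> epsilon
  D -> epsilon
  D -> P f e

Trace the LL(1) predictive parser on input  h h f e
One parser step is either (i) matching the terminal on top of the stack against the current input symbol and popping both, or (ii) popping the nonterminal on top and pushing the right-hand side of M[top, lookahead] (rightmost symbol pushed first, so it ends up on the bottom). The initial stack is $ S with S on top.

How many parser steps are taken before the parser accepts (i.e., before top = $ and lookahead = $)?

step 1: stack=$ S  input=h h f e $  — expand S -> h h S
step 2: stack=$ S h h  input=h h f e $  — match h
step 3: stack=$ S h  input=h f e $  — match h
step 4: stack=$ S  input=f e $  — expand S -> P D
step 5: stack=$ D P  input=f e $  — expand P -> epsilon
step 6: stack=$ D  input=f e $  — expand D -> P f e
step 7: stack=$ e f P  input=f e $  — expand P -> epsilon
step 8: stack=$ e f  input=f e $  — match f
step 9: stack=$ e  input=e $  — match e
Accept reached after 9 steps.

9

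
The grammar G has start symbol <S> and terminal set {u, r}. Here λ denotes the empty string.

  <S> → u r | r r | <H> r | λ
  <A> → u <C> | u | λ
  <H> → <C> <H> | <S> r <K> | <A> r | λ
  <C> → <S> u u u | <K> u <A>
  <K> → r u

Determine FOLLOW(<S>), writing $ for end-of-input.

FIRST(<A>) = {λ, u}
FIRST(<K>) = {r}
FIRST(<S>) = {λ, r, u}  (via <H> r)
FIRST(<C>) = {r, u}  (via <S> u u u, <K> u <A>)
FIRST(<H>) = {λ, r, u}  (via <C> <H>, <S> r <K>, <A> r)
FOLLOW(<S>) includes $ since <S> is the start symbol.
FOLLOW(<S>): in <H>→<S> r <K>, <S> is followed by r <K> with FIRST {r}; in <C>→<S> u u u, <S> is followed by u u u with FIRST {u}. Thus FOLLOW(<S>) = {$, r, u}.
FOLLOW(<H>): in <S>→<H> r, <H> is followed by r with FIRST {r}; in <H>→<C> <H>, the suffix after <H> is empty (adds nothing new). Thus FOLLOW(<H>) = {r}.
FOLLOW(<K>): in <H>→<S> r <K>, the suffix after <K> is empty, so FOLLOW(<K>) ⊇ FOLLOW(<H>) = {r}; in <C>→<K> u <A>, <K> is followed by u <A> with FIRST {u}. Thus FOLLOW(<K>) = {r, u}.
FOLLOW(<A>): in <H>→<A> r, <A> is followed by r with FIRST {r}; in <C>→<K> u <A>, the suffix after <A> is empty, so FOLLOW(<A>) ⊇ FOLLOW(<C>) = {r, u}. Thus FOLLOW(<A>) = {r, u}.
FOLLOW(<C>): in <A>→u <C>, the suffix after <C> is empty, so FOLLOW(<C>) ⊇ FOLLOW(<A>) = {r, u}; in <H>→<C> <H>, <C> is followed by <H> with FIRST {λ, r, u}; in <H>→<C> <H>, the suffix after <C> is nullable, so FOLLOW(<C>) ⊇ FOLLOW(<H>) = {r}. Thus FOLLOW(<C>) = {r, u}.

{$, r, u}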